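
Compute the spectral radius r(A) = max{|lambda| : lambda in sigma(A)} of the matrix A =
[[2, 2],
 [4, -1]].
r(A) = (1 + sqrt(41))/2 ≈ 3.7016

The eigenvalues of A are the roots of its characteristic polynomial. With M = A (coefficients from the trace and determinant):
  p(λ) = det(λ I - M) = λ^2 - λ - 10.
For λ^2 - λ - 10 the discriminant is 41. It is nonnegative but not a perfect square, so the roots are real and irrational: λ = (1 ± sqrt(41))/2 ≈ 3.7016, -2.7016.
Thus the eigenvalues (to 4 decimals) are 3.7016 (modulus 3.7016); -2.7016 (modulus 2.7016). The spectral radius is the largest modulus: r(A) = (1 + sqrt(41))/2 ≈ 3.7016. (Cross-check: r(A) ≤ ||A||_2 ≈ 4.4721; equality holds whenever A is normal, though it can also hold for some non-normal A.)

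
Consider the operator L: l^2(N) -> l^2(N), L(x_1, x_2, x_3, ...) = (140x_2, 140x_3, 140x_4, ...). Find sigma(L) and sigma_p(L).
sigma(L) = closed disk {z in C : |z| ≤ 140}; sigma_p(L) = open disk {z in C : |z| < 140}

Note L = 140·V where V is the unit left shift (V x)_k = x_{k+1}; so sigma(L) = 140·sigma(V) and ||L|| = 140||V||. ||L x||^2 = 19600sum_{k≥2} |x_k|^2 ≤ 19600||x||^2, with equality on {x : x_1 = 0}, so ||L|| = 140. For any lambda with |lambda| < 140, set r = lambda/140 (|r| < 1); the vector x = (1, r, r^2, ...) is in l^2 and satisfies L x = 140(r, r^2, ...) = lambda x, so lambda is an eigenvalue. On the boundary |lambda| = 140 the geometric series diverges, so no l^2 eigenvector exists, but these lambda lie in the approximate point spectrum. Hence sigma(L) is the closed disk of radius 140 and sigma_p(L) is the open disk.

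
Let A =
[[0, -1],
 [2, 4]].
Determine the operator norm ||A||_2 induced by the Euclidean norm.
||A||_2 = sqrt((21 + sqrt(425))/2) ≈ 4.5616 (= sqrt(largest eigenvalue of A^T A))

||A||_2 = sigma_max(A) = sqrt(lambda_max(A^T A)). Form the symmetric matrix M = A^T A =
[[4, 8],
 [8, 17]].
Its characteristic polynomial (trace, determinant of M give the coefficients) is
  p(λ) = det(λ I - M) = λ^2 - 21λ + 4.
For λ^2 - 21λ + 4 the discriminant is 425. It is nonnegative but not a perfect square, so the roots are real and irrational: λ = (21 ± sqrt(425))/2 ≈ 20.8078, 0.1922.
So the eigenvalues of A^T A are ≈ 0.1922, 20.8078 (all ≥ 0, as they must be for A^T A). The largest is λ_max = (21 + sqrt(425))/2 ≈ 20.8078, hence ||A||_2 = sqrt(λ_max) = sqrt((21 + sqrt(425))/2) ≈ 4.5616.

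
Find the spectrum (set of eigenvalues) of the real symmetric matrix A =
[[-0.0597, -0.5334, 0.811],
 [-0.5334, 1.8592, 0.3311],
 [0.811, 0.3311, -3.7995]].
sigma(A) ≈ {-4, 0, 2}

A is real symmetric, so its spectrum consists of real eigenvalues. Expanding the characteristic polynomial of the displayed matrix gives
  det(λ I - A) = p(λ) = λ^3 + (2)λ^2 + (-8)λ + (0).
Solving p(λ) = 0 yields eigenvalues ≈ -4, 0, 2. (A is shown rounded to 4 decimals, so these recover the underlying integer eigenvalues to within that precision.)
Verification: the trace of A = -2 equals the sum of eigenvalues -2, and det(A) ≈ -0.0000 matches the eigenvalue product 0.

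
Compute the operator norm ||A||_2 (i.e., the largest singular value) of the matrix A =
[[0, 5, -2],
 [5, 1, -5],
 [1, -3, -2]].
||A||_2 ≈ 7.7095 (= sqrt(largest eigenvalue of A^T A))

||A||_2 = sigma_max(A) = sqrt(lambda_max(A^T A)). Form the symmetric matrix M = A^T A =
[[26, 2, -27],
 [2, 35, -9],
 [-27, -9, 33]].
Its characteristic polynomial (trace, sum of principal 2x2 minors, determinant of M give the coefficients) is
  p(λ) = det(λ I - M) = λ^3 - 94λ^2 + 2109λ - 3249.
No integer candidate from the rational root theorem (±divisors of 3249) is a root, so the roots are irrational. The cubic discriminant is Δ = 2293693281 > 0, so there are three distinct real roots. p(1) = -1233 and p(2) = 601 have opposite signs, so a root lies in (1, 2); Newton's method refines it to λ ≈ 1.6614. p(32) = 751 and p(33) = -81 have opposite signs, so a root lies in (32, 33); Newton's method refines it to λ ≈ 32.9022. p(59) = -653 and p(60) = 891 have opposite signs, so a root lies in (59, 60); Newton's method refines it to λ ≈ 59.4364. Check (Vieta): the three roots sum to 94, matching tr M = 94.
So the eigenvalues of A^T A are ≈ 1.6614, 32.9022, 59.4364 (all ≥ 0, as they must be for A^T A). The largest is λ_max ≈ 59.4364, hence ||A||_2 = sqrt(λ_max) ≈ 7.7095.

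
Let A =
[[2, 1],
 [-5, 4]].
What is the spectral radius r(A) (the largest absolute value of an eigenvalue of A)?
r(A) = sqrt(13) ≈ 3.6056

The eigenvalues of A are the roots of its characteristic polynomial. With M = A (coefficients from the trace and determinant):
  p(λ) = det(λ I - M) = λ^2 - 6λ + 13.
For λ^2 - 6λ + 13 the discriminant is -16. It is negative, so the roots are the complex-conjugate pair λ = 3 ± (sqrt(16)/2) i ≈ 3 ± 2i. For a conjugate pair the product of the roots equals the constant term, so |λ|^2 = 13 and |λ| = sqrt(13) ≈ 3.6056.
Thus the eigenvalues (to 4 decimals) are 3 ± 2i (modulus 3.6056). The spectral radius is the largest modulus: r(A) = sqrt(13) ≈ 3.6056. (Cross-check: r(A) ≤ ||A||_2 ≈ 6.4787; equality holds whenever A is normal, though it can also hold for some non-normal A.)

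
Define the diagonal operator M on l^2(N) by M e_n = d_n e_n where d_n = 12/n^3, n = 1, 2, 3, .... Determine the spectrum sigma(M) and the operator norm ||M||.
sigma(M) = {12/n^3 : n ≥ 1} ∪ {0}; ||M|| = 12

A bounded diagonal operator on l^2 with diagonal entries d_n has spectrum equal to the closure of {d_n : n ≥ 1}: every d_n is an eigenvalue (with eigenvector e_n), so {d_n} ⊂ sigma(M); the spectrum is closed, so its closure is too; and for lambda not in the closure, (M - lambda I) has bounded inverse (the diagonal entries 1/(d_n - lambda) are bounded). For our sequence d_n = 12/n^3, n = 1, 2, 3, ...:
  - {d_n} = {12/n^3 : n ≥ 1}; the only limit point is 0
  - closure = {12/n^3 : n ≥ 1} ∪ {0}
For the norm: a diagonal operator has ||M|| = sup_n |d_n|. Here d_n = 12/n^3 is positive and decreasing, so sup_n |d_n| = d_1 = 12. So ||M|| = 12.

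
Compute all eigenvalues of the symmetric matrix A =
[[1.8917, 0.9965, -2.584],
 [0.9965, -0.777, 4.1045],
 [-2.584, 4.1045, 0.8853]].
sigma(A) ≈ {-5, 2, 5}

A is real symmetric, so its spectrum consists of real eigenvalues. Expanding the characteristic polynomial of the displayed matrix gives
  det(λ I - A) = p(λ) = λ^3 + (-2)λ^2 + (-25)λ + (50).
Solving p(λ) = 0 yields eigenvalues ≈ -5, 2, 5. (A is shown rounded to 4 decimals, so these recover the underlying integer eigenvalues to within that precision.)
Verification: the trace of A = 2 equals the sum of eigenvalues 2, and det(A) ≈ -49.9994 matches the eigenvalue product -50.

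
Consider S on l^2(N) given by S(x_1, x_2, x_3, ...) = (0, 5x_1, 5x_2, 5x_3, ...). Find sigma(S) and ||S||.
sigma(S) = closed disk {z in C : |z| ≤ 5}; ||S|| = 5

Note S = 5·U where U is the unit right shift (U x)_k = x_{k-1} (with x_0 := 0); so ||S|| = 5||U|| and sigma(S) = 5·sigma(U). ||S x||^2 = sum_{k≥1} |5x_k|^2 = 25||x||^2, so ||S|| = 5 and sigma(S) ⊂ {|z| ≤ 5}. For any |lambda| < 5, the equation (S - lambda I) x = 0 forces x_1 = 0, then 5x_k = lambda x_{k+1} ⇒ x = 0, so S has no eigenvalues. But (S - lambda I) is not surjective for |lambda| < 5: solving (S - lambda I) x = e_1 would require x_n proportional to (lambda/5)^(-n), which is not in l^2. So every |lambda| < 5 lies in the residual spectrum. The boundary |lambda| = 5 is in the approximate point spectrum (the spectrum is closed). Hence sigma(S) is the closed disk of radius 5.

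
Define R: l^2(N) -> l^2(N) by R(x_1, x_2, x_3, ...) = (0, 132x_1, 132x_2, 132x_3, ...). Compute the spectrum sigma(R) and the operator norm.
sigma(R) = closed disk {z in C : |z| ≤ 132}; ||R|| = 132

Note R = 132·U where U is the unit right shift (U x)_k = x_{k-1} (with x_0 := 0); so ||R|| = 132||U|| and sigma(R) = 132·sigma(U). ||R x||^2 = sum_{k≥1} |132x_k|^2 = 17424||x||^2, so ||R|| = 132 and sigma(R) ⊂ {|z| ≤ 132}. For any |lambda| < 132, the equation (R - lambda I) x = 0 forces x_1 = 0, then 132x_k = lambda x_{k+1} ⇒ x = 0, so R has no eigenvalues. But (R - lambda I) is not surjective for |lambda| < 132: solving (R - lambda I) x = e_1 would require x_n proportional to (lambda/132)^(-n), which is not in l^2. So every |lambda| < 132 lies in the residual spectrum. The boundary |lambda| = 132 is in the approximate point spectrum (the spectrum is closed). Hence sigma(R) is the closed disk of radius 132.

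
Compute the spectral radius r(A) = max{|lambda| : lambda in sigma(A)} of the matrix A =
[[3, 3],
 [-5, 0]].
r(A) = sqrt(15) ≈ 3.873

The eigenvalues of A are the roots of its characteristic polynomial. With M = A (coefficients from the trace and determinant):
  p(λ) = det(λ I - M) = λ^2 - 3λ + 15.
For λ^2 - 3λ + 15 the discriminant is -51. It is negative, so the roots are the complex-conjugate pair λ = 3/2 ± (sqrt(51)/2) i ≈ 1.5 ± 3.5707i. For a conjugate pair the product of the roots equals the constant term, so |λ|^2 = 15 and |λ| = sqrt(15) ≈ 3.873.
Thus the eigenvalues (to 4 decimals) are 1.5 ± 3.5707i (modulus 3.873). The spectral radius is the largest modulus: r(A) = sqrt(15) ≈ 3.873. (Cross-check: r(A) ≤ ||A||_2 ≈ 6.0748; equality holds whenever A is normal, though it can also hold for some non-normal A.)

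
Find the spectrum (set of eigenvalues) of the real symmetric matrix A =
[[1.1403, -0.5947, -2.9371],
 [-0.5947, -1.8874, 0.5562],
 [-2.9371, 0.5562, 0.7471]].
sigma(A) ≈ {-2, 4} (-2 with multiplicity 2)

A is real symmetric, so its spectrum consists of real eigenvalues. Expanding the characteristic polynomial of the displayed matrix gives
  det(λ I - A) = p(λ) = λ^3 + (0)λ^2 + (-12)λ + (-16).
Solving p(λ) = 0 yields eigenvalues ≈ -2, -2, 4. (A is shown rounded to 4 decimals, so these recover the underlying integer eigenvalues to within that precision.)
Verification: the trace of A = 0 equals the sum of eigenvalues 0, and det(A) ≈ 15.9999 matches the eigenvalue product 16.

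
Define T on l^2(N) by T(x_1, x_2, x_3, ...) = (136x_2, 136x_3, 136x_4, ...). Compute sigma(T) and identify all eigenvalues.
sigma(T) = closed disk {z in C : |z| ≤ 136}; sigma_p(T) = open disk {z in C : |z| < 136}

Note T = 136·V where V is the unit left shift (V x)_k = x_{k+1}; so sigma(T) = 136·sigma(V) and ||T|| = 136||V||. ||T x||^2 = 18496sum_{k≥2} |x_k|^2 ≤ 18496||x||^2, with equality on {x : x_1 = 0}, so ||T|| = 136. For any lambda with |lambda| < 136, set r = lambda/136 (|r| < 1); the vector x = (1, r, r^2, ...) is in l^2 and satisfies T x = 136(r, r^2, ...) = lambda x, so lambda is an eigenvalue. On the boundary |lambda| = 136 the geometric series diverges, so no l^2 eigenvector exists, but these lambda lie in the approximate point spectrum. Hence sigma(T) is the closed disk of radius 136 and sigma_p(T) is the open disk.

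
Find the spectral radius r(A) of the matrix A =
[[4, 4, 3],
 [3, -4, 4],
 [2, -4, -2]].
r(A) ≈ 5.6249

The eigenvalues of A are the roots of its characteristic polynomial. With M = A (coefficients from the trace, the sum of principal 2x2 minors, and det A):
  p(λ) = det(λ I - M) = λ^3 + 2λ^2 - 18λ - 140.
No integer candidate from the rational root theorem (±divisors of 140) is a root, so the roots are irrational. The cubic discriminant is Δ = -409376 < 0, so there is one real root and a complex-conjugate pair. p(5) = -55 and p(6) = 40 have opposite signs, so a root lies in (5, 6); Newton's method refines it to λ ≈ 5.6249. Dividing out (λ - (5.6249)) leaves approximately λ^2 + 7.6249λ + 24.8893. For λ^2 + 7.6249λ + 24.8893 the discriminant is -41.4182. It is negative, so the remaining roots are the complex-conjugate pair λ ≈ -3.8125 ± 3.2178i. Their product equals the constant term, so |λ|^2 ≈ 24.8893 and |λ| ≈ 4.9889.
Thus the eigenvalues (to 4 decimals) are 5.6249 (modulus 5.6249); -3.8125 ± 3.2178i (modulus 4.9889). The spectral radius is the largest modulus: r(A) ≈ 5.6249. (Cross-check: r(A) ≤ ||A||_2 ≈ 7; equality holds whenever A is normal, though it can also hold for some non-normal A.)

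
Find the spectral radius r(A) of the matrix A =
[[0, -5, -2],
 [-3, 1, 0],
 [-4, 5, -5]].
r(A) ≈ 5.9683

The eigenvalues of A are the roots of its characteristic polynomial. With M = A (coefficients from the trace, the sum of principal 2x2 minors, and det A):
  p(λ) = det(λ I - M) = λ^3 + 4λ^2 - 28λ - 97.
No integer candidate from the rational root theorem (±divisors of 97) is a root, so the roots are irrational. The cubic discriminant is Δ = 66693 > 0, so there are three distinct real roots. p(-6) = -1 and p(-5) = 18 have opposite signs, so a root lies in (-6, -5); Newton's method refines it to λ ≈ -5.9683. p(-4) = 15 and p(-3) = -4 have opposite signs, so a root lies in (-4, -3); Newton's method refines it to λ ≈ -3.1657. p(5) = -12 and p(6) = 95 have opposite signs, so a root lies in (5, 6); Newton's method refines it to λ ≈ 5.134. Check (Vieta): the three roots sum to -4, matching tr M = -4.
Thus the eigenvalues (to 4 decimals) are -5.9683 (modulus 5.9683); -3.1657 (modulus 3.1657); 5.134 (modulus 5.134). The spectral radius is the largest modulus: r(A) ≈ 5.9683. (Cross-check: r(A) ≤ ||A||_2 ≈ 8.7211; equality holds whenever A is normal, though it can also hold for some non-normal A.)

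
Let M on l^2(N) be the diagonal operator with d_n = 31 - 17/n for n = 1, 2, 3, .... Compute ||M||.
||M|| = 31

For a diagonal operator on l^2 with entries d_n, ||M|| = sup_n |d_n|. Here d_1 = 14, d_2 = 45/2, ..., and d_n = 31 - 17/n increases monotonically toward 31. All terms lie in [14, 31), so |d_n| = d_n and the supremum is the limit 31, which is not attained by any individual d_n. Hence ||M|| = 31.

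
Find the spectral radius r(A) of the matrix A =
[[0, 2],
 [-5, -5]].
r(A) = sqrt(10) ≈ 3.1623

The eigenvalues of A are the roots of its characteristic polynomial. With M = A (coefficients from the trace and determinant):
  p(λ) = det(λ I - M) = λ^2 + 5λ + 10.
For λ^2 + 5λ + 10 the discriminant is -15. It is negative, so the roots are the complex-conjugate pair λ = -5/2 ± (sqrt(15)/2) i ≈ -2.5 ± 1.9365i. For a conjugate pair the product of the roots equals the constant term, so |λ|^2 = 10 and |λ| = sqrt(10) ≈ 3.1623.
Thus the eigenvalues (to 4 decimals) are -2.5 ± 1.9365i (modulus 3.1623). The spectral radius is the largest modulus: r(A) = sqrt(10) ≈ 3.1623. (Cross-check: r(A) ≤ ||A||_2 ≈ 7.2166; equality holds whenever A is normal, though it can also hold for some non-normal A.)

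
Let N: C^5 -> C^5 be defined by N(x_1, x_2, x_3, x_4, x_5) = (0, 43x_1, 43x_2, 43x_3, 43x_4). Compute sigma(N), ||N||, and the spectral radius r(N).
sigma(N) = {0}; ||N|| = 43; r(N) = 0. (N is nilpotent with N^5 = 0.)

On C^5, N is a strictly lower-triangular matrix with 43 on the subdiagonal and zeros elsewhere, so its characteristic polynomial is lambda^5 and every eigenvalue is 0: sigma(N) = {0}. For the operator norm, N e_i = 43e_{i+1} for i = 1, ..., 4 and N e_5 = 0, so the singular values of N are 43 (with multiplicity 4) and 0; hence ||N|| = 43. The spectral radius r(N) = max|lambda| = 0. Note ||N|| > r(N) — characteristic of non-normal nilpotent operators. Indeed N^5 = 0.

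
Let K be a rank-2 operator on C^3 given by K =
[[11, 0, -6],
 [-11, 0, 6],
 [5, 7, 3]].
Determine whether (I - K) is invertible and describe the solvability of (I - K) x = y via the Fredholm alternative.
(I - K) is invertible (det(I - K) = 8 ≠ 0), so for every y in C^3 the equation (I - K) x = y has a unique solution.

K has rank 2 and factors as K = U V^T = u1 v1^T + u2 v2^T with u1 = (-3, 3, -2), v1 = (-3, -2, 0), u2 = (-2, 2, 1), v2 = (-1, 3, 3) (multiplying out reproduces the displayed K). The nonzero eigenvalues of U V^T coincide with those of the 2 x 2 matrix G = V^T U = [[v1·u1, v1·u2], [v2·u1, v2·u2]] = [[3, 2], [6, 11]], and by the Sylvester determinant identity det(I_3 - U V^T) = det(I_2 - V^T U) = det([[-2, -2], [-6, -10]]) = (-2)(-10) - (-2)(-6) = 8. (Direct check: I - K =
[[-10, 0, 6],
 [11, 1, -6],
 [-5, -7, -2]]
has determinant 8.) The finite-dimensional Fredholm alternative says: either (I - K) is invertible, or ker(I - K) ≠ {0} and then range(I - K) = ker((I - K)^*)^⊥, with dim ker(I - K) = dim ker((I - K)^*). Since det(I - K) ≠ 0, 1 is not an eigenvalue of K and ker(I - K) = {0}, so we are in the first case: for every y there is a unique x = (I - K)^(-1) y. (Explicitly, by the Woodbury identity, (I - U V^T)^(-1) = I + U (I_2 - G)^(-1) V^T.)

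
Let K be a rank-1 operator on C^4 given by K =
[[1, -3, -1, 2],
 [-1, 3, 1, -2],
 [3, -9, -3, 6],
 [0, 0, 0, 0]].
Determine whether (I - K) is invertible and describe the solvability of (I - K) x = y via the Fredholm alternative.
(I - K) is singular (det(I - K) = 0, i.e. 1 ∈ sigma(K)). (I - K) x = y is solvable iff y ⊥ ker((I - K)^*) = span{(1, -3, -1, 2)}, i.e. iff y_1 - 3y_2 - y_3 + 2y_4 = 0. When solvable, the solutions are x = y + c·(1, -1, 3, 0), c arbitrary (ker(I - K) = span{(1, -1, 3, 0)}, dimension 1).

K has rank 1, so it is an outer product K = u v^T: every row of K is a multiple of one row vector. Reading off the entries, u = (1, -1, 3, 0) and v = (1, -3, -1, 2) (row i of K equals u_i·v^T). A rank-one matrix u v^T satisfies K u = u (v·u) and kills the (3)-dimensional subspace v^⊥, so its characteristic polynomial is lambda^3 (lambda - v·u) with v·u = tr K = 1. Hence the eigenvalues of I - K are 1 (multiplicity 3) and 1 - (1) = 0, so det(I - K) = 0. (Direct check: I - K =
[[0, 3, 1, -2],
 [1, -2, -1, 2],
 [-3, 9, 4, -6],
 [0, 0, 0, 1]]
has determinant 0.) So 1 is an eigenvalue of K and (I - K) is not invertible. The finite-dimensional Fredholm alternative says: either (I - K) is invertible, or ker(I - K) ≠ {0} and then range(I - K) = ker((I - K)^*)^⊥, with dim ker(I - K) = dim ker((I - K)^*). We are in the second case, so we need both kernels. Kernel of I - K: (I - K) u = u - u (v·u) = u - u = 0, so ker(I - K) = span{u} = span{(1, -1, 3, 0)} (it is exactly 1-dimensional because rank(I - K) = 3). Kernel of the adjoint: K is real, so (I - K)^* = I - K^T = I - v u^T, and (I - v u^T) v = v - v (u·v) = 0; hence ker((I - K)^*) = span{v} = span{(1, -3, -1, 2)}. Therefore (I - K) x = y is solvable iff <y, v> = 0, i.e. iff y_1 - 3y_2 - y_3 + 2y_4 = 0. When this holds, K y = u (v·y) = 0, so (I - K) y = y and x = y is a particular solution; the full solution set is the line x = y + c·u = y + c·(1, -1, 3, 0), c ∈ C.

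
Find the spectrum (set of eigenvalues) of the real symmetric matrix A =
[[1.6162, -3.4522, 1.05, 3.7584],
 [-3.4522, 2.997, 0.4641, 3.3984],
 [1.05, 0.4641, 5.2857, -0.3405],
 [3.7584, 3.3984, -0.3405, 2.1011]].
sigma(A) ≈ {-5, 5, 6} (6 with multiplicity 2)

A is real symmetric, so its spectrum consists of real eigenvalues. Expanding the characteristic polynomial of the displayed matrix gives
  det(λ I - A) = p(λ) = λ^4 + (-12)λ^3 + (11)λ^2 + (299.9983)λ + (-899.9939).
Solving p(λ) = 0 yields eigenvalues ≈ -5, 5, 6, 6. (A is shown rounded to 4 decimals, so these recover the underlying integer eigenvalues to within that precision.)
Verification: the trace of A = 12 equals the sum of eigenvalues 12, and det(A) ≈ -899.9939 matches the eigenvalue product -900.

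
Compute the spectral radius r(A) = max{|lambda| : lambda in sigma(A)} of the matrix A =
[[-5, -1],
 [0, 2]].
r(A) = 5

The eigenvalues of A are the roots of its characteristic polynomial. With M = A (coefficients from the trace and determinant):
  p(λ) = det(λ I - M) = λ^2 + 3λ - 10.
For λ^2 + 3λ - 10 the discriminant is 49. It is a perfect square (7^2), so the roots are rational: λ = (-3 ± 7)/2 = 2, -5.
Thus the eigenvalues (to 4 decimals) are 2 (modulus 2); -5 (modulus 5). The spectral radius is the largest modulus: r(A) = 5. (Cross-check: r(A) ≤ ||A||_2 ≈ 5.1167; equality holds whenever A is normal, though it can also hold for some non-normal A.)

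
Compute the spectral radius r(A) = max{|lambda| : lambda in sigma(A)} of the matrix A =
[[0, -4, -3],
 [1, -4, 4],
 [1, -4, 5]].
r(A) ≈ 1.8089

The eigenvalues of A are the roots of its characteristic polynomial. With M = A (coefficients from the trace, the sum of principal 2x2 minors, and det A):
  p(λ) = det(λ I - M) = λ^3 - λ^2 + 3λ - 4.
No integer candidate from the rational root theorem (±divisors of 4) is a root, so the roots are irrational. The cubic discriminant is Δ = -331 < 0, so there is one real root and a complex-conjugate pair. p(1) = -1 and p(2) = 6 have opposite signs, so a root lies in (1, 2); Newton's method refines it to λ ≈ 1.2225. Dividing out (λ - (1.2225)) leaves approximately λ^2 + 0.2225λ + 3.272. For λ^2 + 0.2225λ + 3.272 the discriminant is -13.0385. It is negative, so the remaining roots are the complex-conjugate pair λ ≈ -0.1112 ± 1.8054i. Their product equals the constant term, so |λ|^2 ≈ 3.272 and |λ| ≈ 1.8089.
Thus the eigenvalues (to 4 decimals) are 1.2225 (modulus 1.2225); -0.1112 ± 1.8054i (modulus 1.8089). The spectral radius is the largest modulus: r(A) ≈ 1.8089. (Cross-check: r(A) ≤ ||A||_2 ≈ 8.6605; equality holds whenever A is normal, though it can also hold for some non-normal A.)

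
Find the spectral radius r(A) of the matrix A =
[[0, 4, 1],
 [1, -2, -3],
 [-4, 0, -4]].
r(A) ≈ 5.0759

The eigenvalues of A are the roots of its characteristic polynomial. With M = A (coefficients from the trace, the sum of principal 2x2 minors, and det A):
  p(λ) = det(λ I - M) = λ^3 + 6λ^2 + 8λ - 56.
No integer candidate from the rational root theorem (±divisors of 56) is a root, so the roots are irrational. The cubic discriminant is Δ = -84416 < 0, so there is one real root and a complex-conjugate pair. p(2) = -8 and p(3) = 49 have opposite signs, so a root lies in (2, 3); Newton's method refines it to λ ≈ 2.1735. Dividing out (λ - (2.1735)) leaves approximately λ^2 + 8.1735λ + 25.765. For λ^2 + 8.1735λ + 25.765 the discriminant is -36.2541. It is negative, so the remaining roots are the complex-conjugate pair λ ≈ -4.0867 ± 3.0106i. Their product equals the constant term, so |λ|^2 ≈ 25.765 and |λ| ≈ 5.0759.
Thus the eigenvalues (to 4 decimals) are 2.1735 (modulus 2.1735); -4.0867 ± 3.0106i (modulus 5.0759). The spectral radius is the largest modulus: r(A) ≈ 5.0759. (Cross-check: r(A) ≤ ||A||_2 ≈ 6.183; equality holds whenever A is normal, though it can also hold for some non-normal A.)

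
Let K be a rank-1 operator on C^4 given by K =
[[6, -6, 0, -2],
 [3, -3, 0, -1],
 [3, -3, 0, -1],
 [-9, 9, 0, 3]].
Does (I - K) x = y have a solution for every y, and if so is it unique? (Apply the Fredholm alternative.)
(I - K) is invertible (det(I - K) = -5 ≠ 0), so for every y in C^4 the equation (I - K) x = y has a unique solution.

K has rank 1, so it is an outer product K = u v^T: every row of K is a multiple of one row vector. Reading off the entries, u = (-2, -1, -1, 3) and v = (-3, 3, 0, 1) (row i of K equals u_i·v^T). A rank-one matrix u v^T satisfies K u = u (v·u) and kills the (3)-dimensional subspace v^⊥, so its characteristic polynomial is lambda^3 (lambda - v·u) with v·u = tr K = 6. Hence the eigenvalues of I - K are 1 (multiplicity 3) and 1 - (6) = -5, so det(I - K) = -5. (Direct check: I - K =
[[-5, 6, 0, 2],
 [-3, 4, 0, 1],
 [-3, 3, 1, 1],
 [9, -9, 0, -2]]
has determinant -5.) The finite-dimensional Fredholm alternative says: either (I - K) is invertible, or ker(I - K) ≠ {0} and then range(I - K) = ker((I - K)^*)^⊥, with dim ker(I - K) = dim ker((I - K)^*). Since det(I - K) ≠ 0, 1 is not an eigenvalue of K and ker(I - K) = {0}, so we are in the first case: for every y there is a unique x = (I - K)^(-1) y. Explicitly, by the Sherman–Morrison formula, (I - u v^T)^(-1) = I + u v^T/(1 - v·u), i.e. (I - K)^(-1) = I + K/(-5).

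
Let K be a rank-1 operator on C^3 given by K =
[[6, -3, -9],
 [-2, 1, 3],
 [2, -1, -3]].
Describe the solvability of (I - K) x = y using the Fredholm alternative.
(I - K) is invertible (det(I - K) = -3 ≠ 0), so for every y in C^3 the equation (I - K) x = y has a unique solution.

K has rank 1, so it is an outer product K = u v^T: every row of K is a multiple of one row vector. Reading off the entries, u = (-3, 1, -1) and v = (-2, 1, 3) (row i of K equals u_i·v^T). A rank-one matrix u v^T satisfies K u = u (v·u) and kills the (2)-dimensional subspace v^⊥, so its characteristic polynomial is lambda^2 (lambda - v·u) with v·u = tr K = 4. Hence the eigenvalues of I - K are 1 (multiplicity 2) and 1 - (4) = -3, so det(I - K) = -3. (Direct check: I - K =
[[-5, 3, 9],
 [2, 0, -3],
 [-2, 1, 4]]
has determinant -3.) The finite-dimensional Fredholm alternative says: either (I - K) is invertible, or ker(I - K) ≠ {0} and then range(I - K) = ker((I - K)^*)^⊥, with dim ker(I - K) = dim ker((I - K)^*). Since det(I - K) ≠ 0, 1 is not an eigenvalue of K and ker(I - K) = {0}, so we are in the first case: for every y there is a unique x = (I - K)^(-1) y. Explicitly, by the Sherman–Morrison formula, (I - u v^T)^(-1) = I + u v^T/(1 - v·u), i.e. (I - K)^(-1) = I + K/(-3).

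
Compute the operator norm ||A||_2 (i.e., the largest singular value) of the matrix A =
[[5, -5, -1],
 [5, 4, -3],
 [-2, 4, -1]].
||A||_2 ≈ 8.3022 (= sqrt(largest eigenvalue of A^T A))

||A||_2 = sigma_max(A) = sqrt(lambda_max(A^T A)). Form the symmetric matrix M = A^T A =
[[54, -13, -18],
 [-13, 57, -11],
 [-18, -11, 11]].
Its characteristic polynomial (trace, sum of principal 2x2 minors, determinant of M give the coefficients) is
  p(λ) = det(λ I - M) = λ^3 - 122λ^2 + 3685λ - 1849.
No integer candidate from the rational root theorem (±divisors of 1849) is a root, so the roots are irrational. The cubic discriminant is Δ = 3395677705 > 0, so there are three distinct real roots. p(0) = -1849 and p(1) = 1715 have opposite signs, so a root lies in (0, 1); Newton's method refines it to λ ≈ 0.5104. p(52) = 491 and p(53) = -365 have opposite signs, so a root lies in (52, 53); Newton's method refines it to λ ≈ 52.5634. p(68) = -965 and p(69) = 83 have opposite signs, so a root lies in (68, 69); Newton's method refines it to λ ≈ 68.9263. Check (Vieta): the three roots sum to 122, matching tr M = 122.
So the eigenvalues of A^T A are ≈ 0.5104, 52.5634, 68.9263 (all ≥ 0, as they must be for A^T A). The largest is λ_max ≈ 68.9263, hence ||A||_2 = sqrt(λ_max) ≈ 8.3022.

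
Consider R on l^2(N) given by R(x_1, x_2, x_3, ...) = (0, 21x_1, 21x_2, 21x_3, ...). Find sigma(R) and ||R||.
sigma(R) = closed disk {z in C : |z| ≤ 21}; ||R|| = 21

Note R = 21·U where U is the unit right shift (U x)_k = x_{k-1} (with x_0 := 0); so ||R|| = 21||U|| and sigma(R) = 21·sigma(U). ||R x||^2 = sum_{k≥1} |21x_k|^2 = 441||x||^2, so ||R|| = 21 and sigma(R) ⊂ {|z| ≤ 21}. For any |lambda| < 21, the equation (R - lambda I) x = 0 forces x_1 = 0, then 21x_k = lambda x_{k+1} ⇒ x = 0, so R has no eigenvalues. But (R - lambda I) is not surjective for |lambda| < 21: solving (R - lambda I) x = e_1 would require x_n proportional to (lambda/21)^(-n), which is not in l^2. So every |lambda| < 21 lies in the residual spectrum. The boundary |lambda| = 21 is in the approximate point spectrum (the spectrum is closed). Hence sigma(R) is the closed disk of radius 21.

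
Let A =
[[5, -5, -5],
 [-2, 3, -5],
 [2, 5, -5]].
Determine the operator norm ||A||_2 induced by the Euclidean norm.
||A||_2 ≈ 9.3711 (= sqrt(largest eigenvalue of A^T A))

||A||_2 = sigma_max(A) = sqrt(lambda_max(A^T A)). Form the symmetric matrix M = A^T A =
[[33, -21, -25],
 [-21, 59, -15],
 [-25, -15, 75]].
Its characteristic polynomial (trace, sum of principal 2x2 minors, determinant of M give the coefficients) is
  p(λ) = det(λ I - M) = λ^3 - 167λ^2 + 7556λ - 52900.
No integer candidate from the rational root theorem (±divisors of 52900) is a root, so the roots are irrational. The cubic discriminant is Δ = 7146761040 > 0, so there are three distinct real roots. p(8) = -2628 and p(9) = 2306 have opposite signs, so a root lies in (8, 9); Newton's method refines it to λ ≈ 8.5255. p(70) = 720 and p(71) = -360 have opposite signs, so a root lies in (70, 71); Newton's method refines it to λ ≈ 70.6574. p(87) = -1048 and p(88) = 252 have opposite signs, so a root lies in (87, 88); Newton's method refines it to λ ≈ 87.8172. Check (Vieta): the three roots sum to 167, matching tr M = 167.
So the eigenvalues of A^T A are ≈ 8.5255, 70.6574, 87.8172 (all ≥ 0, as they must be for A^T A). The largest is λ_max ≈ 87.8172, hence ||A||_2 = sqrt(λ_max) ≈ 9.3711.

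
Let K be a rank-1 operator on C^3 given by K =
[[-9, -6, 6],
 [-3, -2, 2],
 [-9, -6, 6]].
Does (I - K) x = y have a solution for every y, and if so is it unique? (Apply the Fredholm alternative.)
(I - K) is invertible (det(I - K) = 6 ≠ 0), so for every y in C^3 the equation (I - K) x = y has a unique solution.

K has rank 1, so it is an outer product K = u v^T: every row of K is a multiple of one row vector. Reading off the entries, u = (-3, -1, -3) and v = (3, 2, -2) (row i of K equals u_i·v^T). A rank-one matrix u v^T satisfies K u = u (v·u) and kills the (2)-dimensional subspace v^⊥, so its characteristic polynomial is lambda^2 (lambda - v·u) with v·u = tr K = -5. Hence the eigenvalues of I - K are 1 (multiplicity 2) and 1 - (-5) = 6, so det(I - K) = 6. (Direct check: I - K =
[[10, 6, -6],
 [3, 3, -2],
 [9, 6, -5]]
has determinant 6.) The finite-dimensional Fredholm alternative says: either (I - K) is invertible, or ker(I - K) ≠ {0} and then range(I - K) = ker((I - K)^*)^⊥, with dim ker(I - K) = dim ker((I - K)^*). Since det(I - K) ≠ 0, 1 is not an eigenvalue of K and ker(I - K) = {0}, so we are in the first case: for every y there is a unique x = (I - K)^(-1) y. Explicitly, by the Sherman–Morrison formula, (I - u v^T)^(-1) = I + u v^T/(1 - v·u), i.e. (I - K)^(-1) = I + K/(6).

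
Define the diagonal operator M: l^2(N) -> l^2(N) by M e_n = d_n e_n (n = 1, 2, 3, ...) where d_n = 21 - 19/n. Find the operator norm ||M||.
||M|| = 21

For a diagonal operator on l^2 with entries d_n, ||M|| = sup_n |d_n|. Here d_1 = 2, d_2 = 23/2, ..., and d_n = 21 - 19/n increases monotonically toward 21. All terms lie in [2, 21), so |d_n| = d_n and the supremum is the limit 21, which is not attained by any individual d_n. Hence ||M|| = 21.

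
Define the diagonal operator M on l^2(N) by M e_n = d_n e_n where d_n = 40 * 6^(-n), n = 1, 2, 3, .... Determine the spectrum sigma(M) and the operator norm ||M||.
sigma(M) = {40 * 6^(-n) : n ≥ 1} ∪ {0}; ||M|| = 20/3

A bounded diagonal operator on l^2 with diagonal entries d_n has spectrum equal to the closure of {d_n : n ≥ 1}: every d_n is an eigenvalue (with eigenvector e_n), so {d_n} ⊂ sigma(M); the spectrum is closed, so its closure is too; and for lambda not in the closure, (M - lambda I) has bounded inverse (the diagonal entries 1/(d_n - lambda) are bounded). For our sequence d_n = 40 * 6^(-n), n = 1, 2, 3, ...:
  - {d_n} = {40 * 6^(-n) : n ≥ 1}; the only limit point is 0
  - closure = {40 * 6^(-n) : n ≥ 1} ∪ {0}
For the norm: a diagonal operator has ||M|| = sup_n |d_n|. Here d_n = 40 * 6^(-n) is positive and decreasing, so sup_n |d_n| = d_1 = 40/6 = 20/3. So ||M|| = 20/3.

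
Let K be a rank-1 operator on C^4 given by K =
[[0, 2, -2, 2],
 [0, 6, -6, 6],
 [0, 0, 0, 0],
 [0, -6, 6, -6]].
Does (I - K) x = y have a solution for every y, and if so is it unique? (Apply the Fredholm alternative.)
(I - K) is invertible (det(I - K) = 1 ≠ 0), so for every y in C^4 the equation (I - K) x = y has a unique solution.

K has rank 1, so it is an outer product K = u v^T: every row of K is a multiple of one row vector. Reading off the entries, u = (1, 3, 0, -3) and v = (0, 2, -2, 2) (row i of K equals u_i·v^T). A rank-one matrix u v^T satisfies K u = u (v·u) and kills the (3)-dimensional subspace v^⊥, so its characteristic polynomial is lambda^3 (lambda - v·u) with v·u = tr K = 0. Hence the eigenvalues of I - K are 1 (multiplicity 3) and 1 - (0) = 1, so det(I - K) = 1. (Direct check: I - K =
[[1, -2, 2, -2],
 [0, -5, 6, -6],
 [0, 0, 1, 0],
 [0, 6, -6, 7]]
has determinant 1.) The finite-dimensional Fredholm alternative says: either (I - K) is invertible, or ker(I - K) ≠ {0} and then range(I - K) = ker((I - K)^*)^⊥, with dim ker(I - K) = dim ker((I - K)^*). Since det(I - K) ≠ 0, 1 is not an eigenvalue of K and ker(I - K) = {0}, so we are in the first case: for every y there is a unique x = (I - K)^(-1) y. Explicitly, by the Sherman–Morrison formula, (I - u v^T)^(-1) = I + u v^T/(1 - v·u), i.e. (I - K)^(-1) = I + K.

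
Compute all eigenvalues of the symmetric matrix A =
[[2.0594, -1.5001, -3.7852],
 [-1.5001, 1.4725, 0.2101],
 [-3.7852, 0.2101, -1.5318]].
sigma(A) ≈ {-4, 1, 5}

A is real symmetric, so its spectrum consists of real eigenvalues. Expanding the characteristic polynomial of the displayed matrix gives
  det(λ I - A) = p(λ) = λ^3 + (-2)λ^2 + (-19)λ + (20).
Solving p(λ) = 0 yields eigenvalues ≈ -4, 1, 5. (A is shown rounded to 4 decimals, so these recover the underlying integer eigenvalues to within that precision.)
Verification: the trace of A = 2 equals the sum of eigenvalues 2, and det(A) ≈ -20.0007 matches the eigenvalue product -20.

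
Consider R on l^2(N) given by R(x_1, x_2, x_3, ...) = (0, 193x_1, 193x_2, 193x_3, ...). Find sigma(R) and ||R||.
sigma(R) = closed disk {z in C : |z| ≤ 193}; ||R|| = 193

Note R = 193·U where U is the unit right shift (U x)_k = x_{k-1} (with x_0 := 0); so ||R|| = 193||U|| and sigma(R) = 193·sigma(U). ||R x||^2 = sum_{k≥1} |193x_k|^2 = 37249||x||^2, so ||R|| = 193 and sigma(R) ⊂ {|z| ≤ 193}. For any |lambda| < 193, the equation (R - lambda I) x = 0 forces x_1 = 0, then 193x_k = lambda x_{k+1} ⇒ x = 0, so R has no eigenvalues. But (R - lambda I) is not surjective for |lambda| < 193: solving (R - lambda I) x = e_1 would require x_n proportional to (lambda/193)^(-n), which is not in l^2. So every |lambda| < 193 lies in the residual spectrum. The boundary |lambda| = 193 is in the approximate point spectrum (the spectrum is closed). Hence sigma(R) is the closed disk of radius 193.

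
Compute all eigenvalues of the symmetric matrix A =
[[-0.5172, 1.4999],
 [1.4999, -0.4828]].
sigma(A) ≈ {-2, 1}

A is real symmetric, so its spectrum consists of real eigenvalues. Expanding the characteristic polynomial of the displayed matrix gives
  det(λ I - A) = p(λ) = λ^2 + (1)λ + (-2).
Solving p(λ) = 0 yields eigenvalues ≈ -2, 1. (A is shown rounded to 4 decimals, so these recover the underlying integer eigenvalues to within that precision.)
Verification: the trace of A = -1 equals the sum of eigenvalues -1, and det(A) ≈ -2.0000 matches the eigenvalue product -2.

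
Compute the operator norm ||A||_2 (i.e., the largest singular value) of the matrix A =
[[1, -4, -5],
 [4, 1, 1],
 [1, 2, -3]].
||A||_2 ≈ 6.6898 (= sqrt(largest eigenvalue of A^T A))

||A||_2 = sigma_max(A) = sqrt(lambda_max(A^T A)). Form the symmetric matrix M = A^T A =
[[18, 2, -4],
 [2, 21, 15],
 [-4, 15, 35]].
Its characteristic polynomial (trace, sum of principal 2x2 minors, determinant of M give the coefficients) is
  p(λ) = det(λ I - M) = λ^3 - 74λ^2 + 1498λ - 8464.
No integer candidate from the rational root theorem (±divisors of 8464) is a root, so the roots are irrational. The cubic discriminant is Δ = 77093104 > 0, so there are three distinct real roots. p(9) = -247 and p(10) = 116 have opposite signs, so a root lies in (9, 10); Newton's method refines it to λ ≈ 9.6521. p(19) = 143 and p(20) = -104 have opposite signs, so a root lies in (19, 20); Newton's method refines it to λ ≈ 19.594. p(44) = -632 and p(45) = 221 have opposite signs, so a root lies in (44, 45); Newton's method refines it to λ ≈ 44.7539. Check (Vieta): the three roots sum to 74, matching tr M = 74.
So the eigenvalues of A^T A are ≈ 9.6521, 19.594, 44.7539 (all ≥ 0, as they must be for A^T A). The largest is λ_max ≈ 44.7539, hence ||A||_2 = sqrt(λ_max) ≈ 6.6898.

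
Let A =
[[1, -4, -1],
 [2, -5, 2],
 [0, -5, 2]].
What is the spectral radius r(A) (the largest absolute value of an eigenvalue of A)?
r(A) = sqrt(13) ≈ 3.6056

The eigenvalues of A are the roots of its characteristic polynomial. With M = A (coefficients from the trace, the sum of principal 2x2 minors, and det A):
  p(λ) = det(λ I - M) = λ^3 + 2λ^2 + 5λ - 26.
By the rational root theorem any rational root is an integer divisor of 26. Testing λ = 2: p(2) = 8 + 8 + 10 - 26 = 0, so λ = 2 is a root. Dividing out (λ - 2) leaves p(λ) = (λ - 2)(λ^2 + 4λ + 13). For λ^2 + 4λ + 13 the discriminant is -36. It is negative, so the roots are the complex-conjugate pair λ = -2 ± (sqrt(36)/2) i ≈ -2 ± 3i. For a conjugate pair the product of the roots equals the constant term, so |λ|^2 = 13 and |λ| = sqrt(13) ≈ 3.6056.
Thus the eigenvalues (to 4 decimals) are -2 ± 3i (modulus 3.6056); 2 (modulus 2). The spectral radius is the largest modulus: r(A) = sqrt(13) ≈ 3.6056. (Cross-check: r(A) ≤ ||A||_2 ≈ 8.5548; equality holds whenever A is normal, though it can also hold for some non-normal A.)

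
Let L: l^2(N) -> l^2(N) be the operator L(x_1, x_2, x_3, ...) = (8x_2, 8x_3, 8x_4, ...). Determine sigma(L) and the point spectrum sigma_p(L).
sigma(L) = closed disk {z in C : |z| ≤ 8}; sigma_p(L) = open disk {z in C : |z| < 8}

Note L = 8·V where V is the unit left shift (V x)_k = x_{k+1}; so sigma(L) = 8·sigma(V) and ||L|| = 8||V||. ||L x||^2 = 64sum_{k≥2} |x_k|^2 ≤ 64||x||^2, with equality on {x : x_1 = 0}, so ||L|| = 8. For any lambda with |lambda| < 8, set r = lambda/8 (|r| < 1); the vector x = (1, r, r^2, ...) is in l^2 and satisfies L x = 8(r, r^2, ...) = lambda x, so lambda is an eigenvalue. On the boundary |lambda| = 8 the geometric series diverges, so no l^2 eigenvector exists, but these lambda lie in the approximate point spectrum. Hence sigma(L) is the closed disk of radius 8 and sigma_p(L) is the open disk.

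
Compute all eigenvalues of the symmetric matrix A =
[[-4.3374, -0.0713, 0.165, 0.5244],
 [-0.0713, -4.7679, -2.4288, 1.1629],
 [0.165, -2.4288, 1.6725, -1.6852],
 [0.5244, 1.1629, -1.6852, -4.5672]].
sigma(A) ≈ {-6, -5, -4, 3}

A is real symmetric, so its spectrum consists of real eigenvalues. Expanding the characteristic polynomial of the displayed matrix gives
  det(λ I - A) = p(λ) = λ^4 + (12)λ^3 + (29)λ^2 + (-101.9979)λ + (-359.9932).
Solving p(λ) = 0 yields eigenvalues ≈ -6, -5, -4, 3. (A is shown rounded to 4 decimals, so these recover the underlying integer eigenvalues to within that precision.)
Verification: the trace of A = -12 equals the sum of eigenvalues -12, and det(A) ≈ -359.9932 matches the eigenvalue product -360.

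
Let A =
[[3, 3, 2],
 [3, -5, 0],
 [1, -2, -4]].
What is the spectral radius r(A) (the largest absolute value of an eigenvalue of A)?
r(A) ≈ 6.5594

The eigenvalues of A are the roots of its characteristic polynomial. With M = A (coefficients from the trace, the sum of principal 2x2 minors, and det A):
  p(λ) = det(λ I - M) = λ^3 + 6λ^2 - 18λ - 94.
No integer candidate from the rational root theorem (±divisors of 94) is a root, so the roots are irrational. The cubic discriminant is Δ = 60372 > 0, so there are three distinct real roots. p(-7) = -17 and p(-6) = 14 have opposite signs, so a root lies in (-7, -6); Newton's method refines it to λ ≈ -6.5594. p(-4) = 10 and p(-3) = -13 have opposite signs, so a root lies in (-4, -3); Newton's method refines it to λ ≈ -3.5162. p(4) = -6 and p(5) = 91 have opposite signs, so a root lies in (4, 5); Newton's method refines it to λ ≈ 4.0756. Check (Vieta): the three roots sum to -6, matching tr M = -6.
Thus the eigenvalues (to 4 decimals) are -6.5594 (modulus 6.5594); -3.5162 (modulus 3.5162); 4.0756 (modulus 4.0756). The spectral radius is the largest modulus: r(A) ≈ 6.5594. (Cross-check: r(A) ≤ ||A||_2 ≈ 6.8557; equality holds whenever A is normal, though it can also hold for some non-normal A.)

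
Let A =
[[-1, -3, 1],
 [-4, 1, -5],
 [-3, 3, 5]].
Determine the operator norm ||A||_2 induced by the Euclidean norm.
||A||_2 ≈ 7.2535 (= sqrt(largest eigenvalue of A^T A))

||A||_2 = sigma_max(A) = sqrt(lambda_max(A^T A)). Form the symmetric matrix M = A^T A =
[[26, -10, 4],
 [-10, 19, 7],
 [4, 7, 51]].
Its characteristic polynomial (trace, sum of principal 2x2 minors, determinant of M give the coefficients) is
  p(λ) = det(λ I - M) = λ^3 - 96λ^2 + 2624λ - 17956.
No integer candidate from the rational root theorem (±divisors of 17956) is a root, so the roots are irrational. The cubic discriminant is Δ = 353544016 > 0, so there are three distinct real roots. p(10) = -316 and p(11) = 623 have opposite signs, so a root lies in (10, 11); Newton's method refines it to λ ≈ 10.3215. p(33) = 29 and p(34) = -412 have opposite signs, so a root lies in (33, 34); Newton's method refines it to λ ≈ 33.0652. p(52) = -484 and p(53) = 329 have opposite signs, so a root lies in (52, 53); Newton's method refines it to λ ≈ 52.6133. Check (Vieta): the three roots sum to 96, matching tr M = 96.
So the eigenvalues of A^T A are ≈ 10.3215, 33.0652, 52.6133 (all ≥ 0, as they must be for A^T A). The largest is λ_max ≈ 52.6133, hence ||A||_2 = sqrt(λ_max) ≈ 7.2535.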